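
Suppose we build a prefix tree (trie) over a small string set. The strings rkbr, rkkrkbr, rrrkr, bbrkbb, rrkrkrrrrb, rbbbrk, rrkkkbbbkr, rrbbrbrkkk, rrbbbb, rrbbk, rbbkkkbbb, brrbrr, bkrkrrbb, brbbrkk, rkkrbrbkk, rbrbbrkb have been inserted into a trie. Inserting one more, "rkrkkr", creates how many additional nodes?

4

Walking "rkrkkr" from the root, the first 2 characters ("rk") follow existing edges; "r" is the first miss.
Each of the 4 remaining characters creates one node.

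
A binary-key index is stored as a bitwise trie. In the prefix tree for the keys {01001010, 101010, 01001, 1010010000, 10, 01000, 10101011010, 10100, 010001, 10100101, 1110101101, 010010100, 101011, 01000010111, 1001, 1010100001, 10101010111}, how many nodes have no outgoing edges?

11

Leaves are exactly the stored words that no other stored word extends.
Those words: "01000010111", "010001", "010010100", "1001", "1010010000", "10100101", "1010100001", "10101010111", "10101011010", "101011", "1110101101"
Leaf count: 11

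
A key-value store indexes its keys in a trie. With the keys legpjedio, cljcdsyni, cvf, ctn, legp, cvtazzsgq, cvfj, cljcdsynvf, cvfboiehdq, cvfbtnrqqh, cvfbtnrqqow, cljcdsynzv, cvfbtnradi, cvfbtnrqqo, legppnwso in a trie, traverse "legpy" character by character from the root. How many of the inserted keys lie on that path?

Walk "legpy" from the root; an end-of-word marker is hit whenever a stored word is a prefix of "legpy".
Prefixes of the query that are stored words: "legp"
Count: 1

1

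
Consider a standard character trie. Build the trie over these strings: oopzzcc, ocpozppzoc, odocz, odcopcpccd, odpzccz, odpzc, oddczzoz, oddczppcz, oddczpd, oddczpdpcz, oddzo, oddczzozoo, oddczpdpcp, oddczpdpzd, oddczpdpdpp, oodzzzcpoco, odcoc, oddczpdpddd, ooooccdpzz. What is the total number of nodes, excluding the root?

77

Insert word by word; a character creates a node only if that edge doesn't already exist:
  "oopzzcc" → 7 new (o, o, p, z, z, c, c)
  "ocpozppzoc" → prefix "o" already present; 9 new (c, p, o, z, p, p, z, o, c)
  "odocz" → prefix "o" already present; 4 new (d, o, c, z)
  "odcopcpccd" → prefix "od" already present; 8 new (c, o, p, c, p, c, c, d)
  "odpzccz" → prefix "od" already present; 5 new (p, z, c, c, z)
  "odpzc" → prefix "odpzc" already present; 0 new (none)
  "oddczzoz" → prefix "od" already present; 6 new (d, c, z, z, o, z)
  "oddczppcz" → prefix "oddcz" already present; 4 new (p, p, c, z)
  "oddczpd" → prefix "oddczp" already present; 1 new (d)
  "oddczpdpcz" → prefix "oddczpd" already present; 3 new (p, c, z)
  "oddzo" → prefix "odd" already present; 2 new (z, o)
  "oddczzozoo" → prefix "oddczzoz" already present; 2 new (o, o)
  "oddczpdpcp" → prefix "oddczpdpc" already present; 1 new (p)
  "oddczpdpzd" → prefix "oddczpdp" already present; 2 new (z, d)
  "oddczpdpdpp" → prefix "oddczpdp" already present; 3 new (d, p, p)
  "oodzzzcpoco" → prefix "oo" already present; 9 new (d, z, z, z, c, p, o, c, o)
  "odcoc" → prefix "odco" already present; 1 new (c)
  "oddczpdpddd" → prefix "oddczpdpd" already present; 2 new (d, d)
  "ooooccdpzz" → prefix "oo" already present; 8 new (o, o, c, c, d, p, z, z)
Total nodes = 7 + 9 + 4 + 8 + 5 + 0 + 6 + 4 + 1 + 3 + 2 + 2 + 1 + 2 + 3 + 9 + 1 + 2 + 8 = 77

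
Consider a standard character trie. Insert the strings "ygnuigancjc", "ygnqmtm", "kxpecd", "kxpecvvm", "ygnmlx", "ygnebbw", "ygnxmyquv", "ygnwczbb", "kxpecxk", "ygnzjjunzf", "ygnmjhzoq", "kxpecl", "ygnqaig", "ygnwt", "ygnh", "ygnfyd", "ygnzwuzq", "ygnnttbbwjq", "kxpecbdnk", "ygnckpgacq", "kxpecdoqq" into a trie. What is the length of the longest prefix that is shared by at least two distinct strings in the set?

6

Look for the deepest trie node that still has at least two words in its subtree.
"kxpecd" and "kxpecdoqq" agree on "kxpecd" (6 characters) before diverging; nothing deeper is shared.
Longest shared-prefix length: 6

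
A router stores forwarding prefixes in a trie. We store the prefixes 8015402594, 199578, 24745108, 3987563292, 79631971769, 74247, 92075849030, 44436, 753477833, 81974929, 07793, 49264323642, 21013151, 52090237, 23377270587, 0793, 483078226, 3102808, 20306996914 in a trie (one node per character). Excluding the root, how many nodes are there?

Count nodes per top-level branch (shared prefixes stored once):
  '0'-branch (07793, 0793): 7 nodes
  '1'-branch (199578): 6 nodes
  '2'-branch (20306996914, 21013151, 23377270587, 24745108): 35 nodes
  '3'-branch (3102808, 3987563292): 16 nodes
  '4'-branch (44436, 483078226, 49264323642): 23 nodes
  '5'-branch (52090237): 8 nodes
  '7'-branch (74247, 753477833, 79631971769): 23 nodes
  '8'-branch (8015402594, 81974929): 17 nodes
  '9'-branch (92075849030): 11 nodes
Sum: 146

146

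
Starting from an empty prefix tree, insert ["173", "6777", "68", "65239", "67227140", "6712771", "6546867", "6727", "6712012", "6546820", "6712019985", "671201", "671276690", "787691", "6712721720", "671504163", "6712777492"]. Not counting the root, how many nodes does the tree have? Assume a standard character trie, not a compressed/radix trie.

For each word, the new-node count is its length minus the longest prefix already in the trie:
  "173" → 3 new (1, 7, 3)
  "6777" → 4 new (6, 7, 7, 7)
  "68" → prefix "6" already present; 1 new (8)
  "65239" → prefix "6" already present; 4 new (5, 2, 3, 9)
  "67227140" → prefix "67" already present; 6 new (2, 2, 7, 1, 4, 0)
  "6712771" → prefix "67" already present; 5 new (1, 2, 7, 7, 1)
  "6546867" → prefix "65" already present; 5 new (4, 6, 8, 6, 7)
  "6727" → prefix "672" already present; 1 new (7)
  "6712012" → prefix "6712" already present; 3 new (0, 1, 2)
  "6546820" → prefix "65468" already present; 2 new (2, 0)
  "6712019985" → prefix "671201" already present; 4 new (9, 9, 8, 5)
  "671201" → prefix "671201" already present; 0 new (none)
  "671276690" → prefix "67127" already present; 4 new (6, 6, 9, 0)
  "787691" → 6 new (7, 8, 7, 6, 9, 1)
  "6712721720" → prefix "67127" already present; 5 new (2, 1, 7, 2, 0)
  "671504163" → prefix "671" already present; 6 new (5, 0, 4, 1, 6, 3)
  "6712777492" → prefix "671277" already present; 4 new (7, 4, 9, 2)
Total nodes = 3 + 4 + 1 + 4 + 6 + 5 + 5 + 1 + 3 + 2 + 4 + 0 + 4 + 6 + 5 + 6 + 4 = 63

63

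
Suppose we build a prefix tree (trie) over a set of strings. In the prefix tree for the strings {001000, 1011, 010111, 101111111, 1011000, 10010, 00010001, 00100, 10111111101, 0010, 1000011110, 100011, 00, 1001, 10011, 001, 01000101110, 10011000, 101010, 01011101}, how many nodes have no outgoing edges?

A leaf is a node with no children — equivalently, the end of a word that is not a proper prefix of any other stored word.
Those words: "00010001", "001000", "01000101110", "01011101", "1000011110", "100011", "10010", "10011000", "101010", "1011000", "10111111101"
Leaf count: 11

11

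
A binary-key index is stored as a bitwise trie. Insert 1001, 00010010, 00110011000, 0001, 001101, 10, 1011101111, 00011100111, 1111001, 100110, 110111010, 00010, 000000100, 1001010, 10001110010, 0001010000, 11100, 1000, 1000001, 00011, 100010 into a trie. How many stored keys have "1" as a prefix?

12

Traverse to the node for "1", then collect every word in that subtree.
Matches: "10", "1000", "1000001", "100010", "10001110010", "1001", "1001010", "100110", "1011101111", "110111010", "11100", "1111001"
Count: 12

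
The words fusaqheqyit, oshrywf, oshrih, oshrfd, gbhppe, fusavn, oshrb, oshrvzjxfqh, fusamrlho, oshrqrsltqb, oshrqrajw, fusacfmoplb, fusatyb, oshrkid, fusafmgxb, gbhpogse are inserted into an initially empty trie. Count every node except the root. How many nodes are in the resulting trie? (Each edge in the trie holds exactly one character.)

75

For each word, the new-node count is its length minus the longest prefix already in the trie:
  "fusaqheqyit" → 11 new (f, u, s, a, q, h, e, q, y, i, t)
  "oshrywf" → 7 new (o, s, h, r, y, w, f)
  "oshrih" → prefix "oshr" already present; 2 new (i, h)
  "oshrfd" → prefix "oshr" already present; 2 new (f, d)
  "gbhppe" → 6 new (g, b, h, p, p, e)
  "fusavn" → prefix "fusa" already present; 2 new (v, n)
  "oshrb" → prefix "oshr" already present; 1 new (b)
  "oshrvzjxfqh" → prefix "oshr" already present; 7 new (v, z, j, x, f, q, h)
  "fusamrlho" → prefix "fusa" already present; 5 new (m, r, l, h, o)
  "oshrqrsltqb" → prefix "oshr" already present; 7 new (q, r, s, l, t, q, b)
  "oshrqrajw" → prefix "oshrqr" already present; 3 new (a, j, w)
  "fusacfmoplb" → prefix "fusa" already present; 7 new (c, f, m, o, p, l, b)
  "fusatyb" → prefix "fusa" already present; 3 new (t, y, b)
  "oshrkid" → prefix "oshr" already present; 3 new (k, i, d)
  "fusafmgxb" → prefix "fusa" already present; 5 new (f, m, g, x, b)
  "gbhpogse" → prefix "gbhp" already present; 4 new (o, g, s, e)
Total nodes = 11 + 7 + 2 + 2 + 6 + 2 + 1 + 7 + 5 + 7 + 3 + 7 + 3 + 3 + 5 + 4 = 75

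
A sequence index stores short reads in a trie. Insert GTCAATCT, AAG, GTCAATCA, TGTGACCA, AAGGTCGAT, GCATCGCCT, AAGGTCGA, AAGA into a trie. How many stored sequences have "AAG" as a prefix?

4

Filter for entries beginning with "AAG":
Words under "AAG": AAG, AAGA, AAGGTCGA, AAGGTCGAT
Count: 4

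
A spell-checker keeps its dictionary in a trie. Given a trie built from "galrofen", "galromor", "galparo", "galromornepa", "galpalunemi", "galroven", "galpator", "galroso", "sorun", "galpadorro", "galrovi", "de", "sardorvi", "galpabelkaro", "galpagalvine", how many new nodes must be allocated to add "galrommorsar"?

6

"galrom" is already a path in the trie; the remaining "morsar" must be added.
New nodes needed: |"galrommorsar"| − 6 = 12 − 6 = 6.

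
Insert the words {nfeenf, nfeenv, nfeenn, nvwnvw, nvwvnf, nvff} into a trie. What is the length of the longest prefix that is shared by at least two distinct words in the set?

5

Look for the deepest trie node that still has at least two words in its subtree.
"nfeenf" and "nfeenn" agree on "nfeen" (5 characters) before diverging; nothing deeper is shared.
Longest shared-prefix length: 5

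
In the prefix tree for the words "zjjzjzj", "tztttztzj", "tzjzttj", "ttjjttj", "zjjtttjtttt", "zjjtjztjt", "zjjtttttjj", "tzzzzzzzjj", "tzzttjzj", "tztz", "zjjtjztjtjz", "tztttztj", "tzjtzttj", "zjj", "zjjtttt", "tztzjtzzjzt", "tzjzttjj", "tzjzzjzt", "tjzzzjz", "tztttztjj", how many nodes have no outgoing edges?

Leaves are exactly the stored words that no other stored word extends.
Those words: "tjzzzjz", "ttjjttj", "tzjtzttj", "tzjzttjj", "tzjzzjzt", "tztttztjj", "tztttztzj", "tztzjtzzjzt", "tzzttjzj", "tzzzzzzzjj", "zjjtjztjtjz", "zjjtttjtttt", "zjjtttttjj", "zjjzjzj"
Leaf count: 14

14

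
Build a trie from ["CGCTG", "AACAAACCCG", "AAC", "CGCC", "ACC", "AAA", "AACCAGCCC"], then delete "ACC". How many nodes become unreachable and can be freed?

2

After clearing the end-marker at "ACC", prune upward until reaching a node still needed by another word.
The suffix "CC" (2 nodes) is used only by "ACC"; the node for "A" still has the child "A", so pruning stops there.
Nodes removed: 2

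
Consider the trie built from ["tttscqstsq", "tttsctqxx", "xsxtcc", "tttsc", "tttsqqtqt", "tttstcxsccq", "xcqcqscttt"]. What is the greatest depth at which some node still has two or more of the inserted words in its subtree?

Equivalently: take the maximum, over all pairs, of their longest common prefix length.
"tttsc" and "tttscqstsq" agree on "tttsc" (5 characters) before diverging; nothing deeper is shared.
Longest shared-prefix length: 5

5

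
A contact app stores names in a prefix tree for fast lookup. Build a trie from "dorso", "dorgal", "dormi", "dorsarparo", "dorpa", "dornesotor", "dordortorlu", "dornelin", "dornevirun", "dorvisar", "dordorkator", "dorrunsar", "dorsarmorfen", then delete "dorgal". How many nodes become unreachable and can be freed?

3

After clearing the end-marker at "dorgal", prune upward until reaching a node still needed by another word.
The suffix "gal" (3 nodes) is used only by "dorgal"; the node for "dor" still has the child "s", so pruning stops there.
Nodes removed: 3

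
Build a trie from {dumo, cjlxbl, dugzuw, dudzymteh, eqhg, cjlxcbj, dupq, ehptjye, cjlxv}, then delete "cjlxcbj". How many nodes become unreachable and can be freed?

Walk "cjlxcbj" from the leaf back toward the root, removing each node that no remaining word uses.
The suffix "cbj" (3 nodes) is used only by "cjlxcbj"; the node for "cjlx" still has the child "b", so pruning stops there.
Nodes removed: 3

3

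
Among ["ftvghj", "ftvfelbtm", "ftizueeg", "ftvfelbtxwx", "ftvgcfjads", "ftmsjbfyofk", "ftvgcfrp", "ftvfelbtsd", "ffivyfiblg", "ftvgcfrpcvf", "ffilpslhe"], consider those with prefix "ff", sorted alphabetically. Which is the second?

ffivyfiblg

Words with prefix "ff", in lexicographic order: "ffilpslhe", "ffivyfiblg"
The 2nd is ffivyfiblg.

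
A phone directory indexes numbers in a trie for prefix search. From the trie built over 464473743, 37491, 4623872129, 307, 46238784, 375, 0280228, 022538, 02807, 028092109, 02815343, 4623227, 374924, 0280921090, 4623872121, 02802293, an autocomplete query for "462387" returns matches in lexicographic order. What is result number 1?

4623872121

Filter for "462387…" and sort: "4623872121", "4623872129", "46238784"
The 1st is 4623872121.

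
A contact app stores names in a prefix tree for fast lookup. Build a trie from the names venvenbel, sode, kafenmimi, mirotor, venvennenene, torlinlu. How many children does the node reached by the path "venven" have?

2

Follow the path "venven" to its node, then look at its outgoing edges.
Characters that immediately follow "venven" among the stored strings: {b, n}.
That node has 2 child edges.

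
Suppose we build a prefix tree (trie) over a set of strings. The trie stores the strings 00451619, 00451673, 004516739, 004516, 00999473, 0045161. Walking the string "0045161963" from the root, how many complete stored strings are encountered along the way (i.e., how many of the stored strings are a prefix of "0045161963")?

3

Traverse "0045161963" character by character; count nodes along the way that are marked as word ends.
Prefixes of the query that are stored words: "004516", "0045161", "00451619"
Count: 3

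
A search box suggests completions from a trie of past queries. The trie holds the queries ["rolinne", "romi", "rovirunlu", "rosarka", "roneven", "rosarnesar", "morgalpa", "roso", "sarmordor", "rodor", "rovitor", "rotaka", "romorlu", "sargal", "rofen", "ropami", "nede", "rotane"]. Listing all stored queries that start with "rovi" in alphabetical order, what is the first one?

rovirunlu

Filter for "rovi…" and sort: "rovirunlu", "rovitor"
Position 1: rovirunlu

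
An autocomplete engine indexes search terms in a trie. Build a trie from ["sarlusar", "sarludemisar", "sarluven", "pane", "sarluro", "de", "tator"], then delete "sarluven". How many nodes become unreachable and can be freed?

3

A node on "sarluven"'s path can go only if nothing else ends at it or branches off below it.
The suffix "ven" (3 nodes) is used only by "sarluven"; the node for "sarlu" still has the child "s", so pruning stops there.
Nodes removed: 3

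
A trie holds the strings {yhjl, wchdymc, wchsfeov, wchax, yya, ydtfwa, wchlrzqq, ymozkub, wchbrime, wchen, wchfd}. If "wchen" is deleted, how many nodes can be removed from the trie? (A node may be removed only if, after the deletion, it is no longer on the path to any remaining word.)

2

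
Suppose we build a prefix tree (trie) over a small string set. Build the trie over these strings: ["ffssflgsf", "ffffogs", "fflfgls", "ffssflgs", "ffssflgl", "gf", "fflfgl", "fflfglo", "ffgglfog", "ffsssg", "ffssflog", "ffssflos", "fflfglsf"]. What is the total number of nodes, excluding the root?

35

Trace insertions, counting only characters that open a new branch:
  "ffssflgsf" → 9 new (f, f, s, s, f, l, g, s, f)
  "ffffogs" → prefix "ff" already present; 5 new (f, f, o, g, s)
  "fflfgls" → prefix "ff" already present; 5 new (l, f, g, l, s)
  "ffssflgs" → prefix "ffssflgs" already present; 0 new (none)
  "ffssflgl" → prefix "ffssflg" already present; 1 new (l)
  "gf" → 2 new (g, f)
  "fflfgl" → prefix "fflfgl" already present; 0 new (none)
  "fflfglo" → prefix "fflfgl" already present; 1 new (o)
  "ffgglfog" → prefix "ff" already present; 6 new (g, g, l, f, o, g)
  "ffsssg" → prefix "ffss" already present; 2 new (s, g)
  "ffssflog" → prefix "ffssfl" already present; 2 new (o, g)
  "ffssflos" → prefix "ffssflo" already present; 1 new (s)
  "fflfglsf" → prefix "fflfgls" already present; 1 new (f)
Total nodes = 9 + 5 + 5 + 0 + 1 + 2 + 0 + 1 + 6 + 2 + 2 + 1 + 1 = 35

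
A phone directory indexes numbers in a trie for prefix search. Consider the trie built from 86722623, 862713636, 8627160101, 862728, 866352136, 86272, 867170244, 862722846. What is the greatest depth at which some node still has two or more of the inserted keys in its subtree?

Equivalently: take the maximum, over all pairs, of their longest common prefix length.
"862713636" and "8627160101" agree on "86271" (5 characters) before diverging; nothing deeper is shared.
Longest shared-prefix length: 5

5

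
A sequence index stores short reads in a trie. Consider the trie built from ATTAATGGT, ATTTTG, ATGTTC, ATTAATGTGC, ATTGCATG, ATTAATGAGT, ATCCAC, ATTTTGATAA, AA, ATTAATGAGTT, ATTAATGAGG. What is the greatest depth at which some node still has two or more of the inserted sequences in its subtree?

10

Look for the deepest trie node that still has at least two words in its subtree.
"ATTAATGAGT" and "ATTAATGAGTT" agree on "ATTAATGAGT" (10 characters) before diverging; nothing deeper is shared.
Longest shared-prefix length: 10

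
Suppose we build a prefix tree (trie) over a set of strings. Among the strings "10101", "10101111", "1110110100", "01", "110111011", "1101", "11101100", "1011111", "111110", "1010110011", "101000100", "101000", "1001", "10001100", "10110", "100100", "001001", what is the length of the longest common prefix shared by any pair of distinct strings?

7

Equivalently: take the maximum, over all pairs, of their longest common prefix length.
e.g. "11101100" and "1110110100" share the prefix "1110110" of length 7; no pair shares a longer one.
Longest shared-prefix length: 7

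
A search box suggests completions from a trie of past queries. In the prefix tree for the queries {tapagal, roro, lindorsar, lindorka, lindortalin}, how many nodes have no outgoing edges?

Leaves are exactly the stored words that no other stored word extends.
Those words: "lindorka", "lindorsar", "lindortalin", "roro", "tapagal"
Leaf count: 5

5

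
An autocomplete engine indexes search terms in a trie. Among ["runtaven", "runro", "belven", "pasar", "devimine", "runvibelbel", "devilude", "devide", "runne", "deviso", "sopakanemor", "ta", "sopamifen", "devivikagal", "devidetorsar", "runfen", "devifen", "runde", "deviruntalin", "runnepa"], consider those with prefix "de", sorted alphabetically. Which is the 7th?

Words with prefix "de", in lexicographic order: "devide", "devidetorsar", "devifen", "devilude", "devimine", "deviruntalin", "deviso", "devivikagal"
Position 7: deviso

deviso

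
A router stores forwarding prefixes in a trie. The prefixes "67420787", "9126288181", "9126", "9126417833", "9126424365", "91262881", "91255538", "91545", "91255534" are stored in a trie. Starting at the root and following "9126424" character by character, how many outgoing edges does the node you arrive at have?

Follow the path "9126424" to its node, then look at its outgoing edges.
Distinct next characters after "9126424": 3.
That node has 1 child edge.

1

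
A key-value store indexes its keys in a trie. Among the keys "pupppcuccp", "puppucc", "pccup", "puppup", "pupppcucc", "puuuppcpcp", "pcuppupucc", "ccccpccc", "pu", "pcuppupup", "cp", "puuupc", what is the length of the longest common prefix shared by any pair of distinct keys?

Equivalently: take the maximum, over all pairs, of their longest common prefix length.
e.g. "pupppcucc" and "pupppcuccp" share the prefix "pupppcucc" of length 9; no pair shares a longer one.
Longest shared-prefix length: 9

9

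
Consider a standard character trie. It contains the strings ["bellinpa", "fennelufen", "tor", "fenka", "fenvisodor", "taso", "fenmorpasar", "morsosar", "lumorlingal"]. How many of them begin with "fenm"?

1

Walk to "fenm"; the words in its subtree are exactly those with that prefix.
Matches: "fenmorpasar"
Count: 1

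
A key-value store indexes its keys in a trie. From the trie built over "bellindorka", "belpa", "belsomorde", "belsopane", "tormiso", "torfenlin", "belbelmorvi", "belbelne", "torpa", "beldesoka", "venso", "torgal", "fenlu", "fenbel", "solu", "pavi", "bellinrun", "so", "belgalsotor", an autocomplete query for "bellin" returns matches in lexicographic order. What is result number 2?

bellinrun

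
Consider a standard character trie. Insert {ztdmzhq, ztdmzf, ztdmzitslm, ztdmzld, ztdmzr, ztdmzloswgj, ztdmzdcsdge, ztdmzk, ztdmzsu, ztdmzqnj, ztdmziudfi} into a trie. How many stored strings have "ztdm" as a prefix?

Traverse to the node for "ztdm", then collect every word in that subtree.
Matches: "ztdmzdcsdge", "ztdmzf", "ztdmzhq", "ztdmzitslm", "ztdmziudfi", "ztdmzk", "ztdmzld", "ztdmzloswgj", "ztdmzqnj", "ztdmzr", "ztdmzsu"
Count: 11

11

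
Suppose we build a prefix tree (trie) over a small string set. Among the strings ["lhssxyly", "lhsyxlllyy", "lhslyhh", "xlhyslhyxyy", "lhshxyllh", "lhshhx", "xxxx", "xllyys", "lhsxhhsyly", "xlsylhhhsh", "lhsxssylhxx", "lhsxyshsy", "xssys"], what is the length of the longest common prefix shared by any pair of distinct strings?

Equivalently: take the maximum, over all pairs, of their longest common prefix length.
"lhshhx" and "lhshxyllh" agree on "lhsh" (4 characters) before diverging; nothing deeper is shared.
Longest shared-prefix length: 4

4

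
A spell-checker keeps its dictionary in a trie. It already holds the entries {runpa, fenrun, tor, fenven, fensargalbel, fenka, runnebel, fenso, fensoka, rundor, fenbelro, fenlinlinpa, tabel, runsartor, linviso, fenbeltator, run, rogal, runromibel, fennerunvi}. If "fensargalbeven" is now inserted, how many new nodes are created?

3

"fensargalbe" is already a path in the trie; the remaining "ven" must be added.
New nodes needed: |"fensargalbeven"| − 11 = 14 − 11 = 3.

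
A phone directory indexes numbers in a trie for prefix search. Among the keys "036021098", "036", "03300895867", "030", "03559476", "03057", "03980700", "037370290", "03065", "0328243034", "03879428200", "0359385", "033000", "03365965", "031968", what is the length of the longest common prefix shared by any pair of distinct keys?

Equivalently: take the maximum, over all pairs, of their longest common prefix length.
"033000" and "03300895867" agree on "03300" (5 characters) before diverging; nothing deeper is shared.
Longest shared-prefix length: 5

5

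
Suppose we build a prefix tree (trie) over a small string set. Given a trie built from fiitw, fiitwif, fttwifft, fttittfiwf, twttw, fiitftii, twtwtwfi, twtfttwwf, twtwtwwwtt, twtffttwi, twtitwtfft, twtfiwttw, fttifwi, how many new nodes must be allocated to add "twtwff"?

2

Walking "twtwff" from the root, the first 4 characters ("twtw") follow existing edges; "f" is the first miss.
Each of the 2 remaining characters creates one node.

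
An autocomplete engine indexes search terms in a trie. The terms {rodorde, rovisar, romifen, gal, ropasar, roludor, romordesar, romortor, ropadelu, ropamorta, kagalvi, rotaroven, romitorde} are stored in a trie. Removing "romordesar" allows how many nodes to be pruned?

A node on "romordesar"'s path can go only if nothing else ends at it or branches off below it.
The suffix "desar" (5 nodes) is used only by "romordesar"; the node for "romor" still has the child "t", so pruning stops there.
Nodes removed: 5

5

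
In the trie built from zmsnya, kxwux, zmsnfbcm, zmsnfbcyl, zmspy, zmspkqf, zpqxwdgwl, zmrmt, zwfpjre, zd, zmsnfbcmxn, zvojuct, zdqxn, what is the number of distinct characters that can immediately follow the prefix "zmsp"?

The children of the "zmsp" node are the distinct next characters among strings starting with "zmsp".
Characters that immediately follow "zmsp" among the stored strings: {k, y}.
That node has 2 child edges.

2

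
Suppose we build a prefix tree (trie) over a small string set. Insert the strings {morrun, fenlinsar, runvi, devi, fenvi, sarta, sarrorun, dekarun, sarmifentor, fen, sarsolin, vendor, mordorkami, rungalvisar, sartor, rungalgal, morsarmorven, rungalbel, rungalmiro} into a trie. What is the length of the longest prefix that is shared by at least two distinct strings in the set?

Look for the deepest trie node that still has at least two words in its subtree.
e.g. "rungalbel" and "rungalgal" share the prefix "rungal" of length 6; no pair shares a longer one.
Longest shared-prefix length: 6

6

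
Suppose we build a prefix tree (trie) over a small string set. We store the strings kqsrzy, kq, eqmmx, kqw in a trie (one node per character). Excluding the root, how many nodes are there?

12

Count nodes per top-level branch (shared prefixes stored once):
  'e'-branch (eqmmx): 5 nodes
  'k'-branch (kq, kqsrzy, kqw): 7 nodes
Sum: 12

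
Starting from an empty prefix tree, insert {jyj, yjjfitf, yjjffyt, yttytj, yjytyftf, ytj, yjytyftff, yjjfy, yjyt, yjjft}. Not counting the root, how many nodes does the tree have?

28

Trace insertions, counting only characters that open a new branch:
  "jyj" → 3 new (j, y, j)
  "yjjfitf" → 7 new (y, j, j, f, i, t, f)
  "yjjffyt" → prefix "yjjf" already present; 3 new (f, y, t)
  "yttytj" → prefix "y" already present; 5 new (t, t, y, t, j)
  "yjytyftf" → prefix "yj" already present; 6 new (y, t, y, f, t, f)
  "ytj" → prefix "yt" already present; 1 new (j)
  "yjytyftff" → prefix "yjytyftf" already present; 1 new (f)
  "yjjfy" → prefix "yjjf" already present; 1 new (y)
  "yjyt" → prefix "yjyt" already present; 0 new (none)
  "yjjft" → prefix "yjjf" already present; 1 new (t)
Total nodes = 3 + 7 + 3 + 5 + 6 + 1 + 1 + 1 + 0 + 1 = 28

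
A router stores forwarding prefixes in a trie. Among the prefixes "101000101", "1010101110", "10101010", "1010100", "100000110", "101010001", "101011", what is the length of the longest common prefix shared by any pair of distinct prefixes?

Equivalently: take the maximum, over all pairs, of their longest common prefix length.
e.g. "1010100" and "101010001" share the prefix "1010100" of length 7; no pair shares a longer one.
Longest shared-prefix length: 7

7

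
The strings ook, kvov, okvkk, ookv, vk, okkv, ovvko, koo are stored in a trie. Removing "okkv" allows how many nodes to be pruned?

Walk "okkv" from the leaf back toward the root, removing each node that no remaining word uses.
The suffix "kv" (2 nodes) is used only by "okkv"; the node for "ok" still has the child "v", so pruning stops there.
Nodes removed: 2

2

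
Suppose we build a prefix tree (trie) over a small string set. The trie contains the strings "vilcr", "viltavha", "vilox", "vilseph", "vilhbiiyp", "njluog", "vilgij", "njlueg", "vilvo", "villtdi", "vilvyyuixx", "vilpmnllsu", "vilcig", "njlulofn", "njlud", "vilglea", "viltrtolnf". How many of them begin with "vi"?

13

Traverse to the node for "vi", then collect every word in that subtree.
Words under "vi": vilcig, vilcr, vilgij, vilglea, vilhbiiyp, villtdi, vilox, vilpmnllsu, vilseph, viltavha, viltrtolnf, vilvo, vilvyyuixx
Count: 13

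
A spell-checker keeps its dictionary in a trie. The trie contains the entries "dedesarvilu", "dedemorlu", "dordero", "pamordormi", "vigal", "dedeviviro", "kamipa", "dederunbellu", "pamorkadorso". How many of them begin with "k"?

1

Walk to "k"; the words in its subtree are exactly those with that prefix.
Matches: "kamipa"
Count: 1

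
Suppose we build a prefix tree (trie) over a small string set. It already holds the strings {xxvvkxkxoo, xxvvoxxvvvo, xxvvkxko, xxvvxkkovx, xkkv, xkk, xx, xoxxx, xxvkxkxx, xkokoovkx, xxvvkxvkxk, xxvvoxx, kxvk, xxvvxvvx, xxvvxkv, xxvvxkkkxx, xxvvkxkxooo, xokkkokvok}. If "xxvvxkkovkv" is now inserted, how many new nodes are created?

Walking "xxvvxkkovkv" from the root, the first 9 characters ("xxvvxkkov") follow existing edges; "k" is the first miss.
So 11 − 9 = 2 new nodes.

2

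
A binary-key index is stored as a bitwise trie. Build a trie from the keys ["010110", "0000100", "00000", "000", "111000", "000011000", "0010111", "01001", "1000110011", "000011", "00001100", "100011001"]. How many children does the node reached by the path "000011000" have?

Walk "000011000" from the root, arriving at one node.
No stored string extends past "000011000".
That node has 0 child edges.

0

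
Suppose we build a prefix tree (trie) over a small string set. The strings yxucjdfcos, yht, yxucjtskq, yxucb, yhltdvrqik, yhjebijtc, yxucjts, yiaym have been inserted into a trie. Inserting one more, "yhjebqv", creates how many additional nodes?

"yhjeb" is already a path in the trie; the remaining "qv" must be added.
So 7 − 5 = 2 new nodes.

2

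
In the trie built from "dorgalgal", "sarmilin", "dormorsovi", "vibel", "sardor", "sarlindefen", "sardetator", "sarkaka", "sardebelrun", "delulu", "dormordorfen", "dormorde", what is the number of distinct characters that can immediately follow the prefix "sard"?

The children of the "sard" node are the distinct next characters among strings starting with "sard".
Characters that immediately follow "sard" among the stored strings: {e, o}.
That node has 2 child edges.

2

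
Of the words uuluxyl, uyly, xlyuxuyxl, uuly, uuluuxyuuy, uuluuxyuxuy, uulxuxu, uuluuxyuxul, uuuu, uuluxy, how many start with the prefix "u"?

Traverse to the node for "u", then collect every word in that subtree.
Matches: "uuluuxyuuy", "uuluuxyuxul", "uuluuxyuxuy", "uuluxy", "uuluxyl", "uulxuxu", "uuly", "uuuu", "uyly"
Count: 9

9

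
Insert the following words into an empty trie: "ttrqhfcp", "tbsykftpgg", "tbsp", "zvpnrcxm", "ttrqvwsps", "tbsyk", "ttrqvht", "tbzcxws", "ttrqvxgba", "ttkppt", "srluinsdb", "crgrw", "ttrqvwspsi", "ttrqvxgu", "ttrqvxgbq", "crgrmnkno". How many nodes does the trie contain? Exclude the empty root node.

68

For each word, the new-node count is its length minus the longest prefix already in the trie:
  "ttrqhfcp" → 8 new (t, t, r, q, h, f, c, p)
  "tbsykftpgg" → prefix "t" already present; 9 new (b, s, y, k, f, t, p, g, g)
  "tbsp" → prefix "tbs" already present; 1 new (p)
  "zvpnrcxm" → 8 new (z, v, p, n, r, c, x, m)
  "ttrqvwsps" → prefix "ttrq" already present; 5 new (v, w, s, p, s)
  "tbsyk" → prefix "tbsyk" already present; 0 new (none)
  "ttrqvht" → prefix "ttrqv" already present; 2 new (h, t)
  "tbzcxws" → prefix "tb" already present; 5 new (z, c, x, w, s)
  "ttrqvxgba" → prefix "ttrqv" already present; 4 new (x, g, b, a)
  "ttkppt" → prefix "tt" already present; 4 new (k, p, p, t)
  "srluinsdb" → 9 new (s, r, l, u, i, n, s, d, b)
  "crgrw" → 5 new (c, r, g, r, w)
  "ttrqvwspsi" → prefix "ttrqvwsps" already present; 1 new (i)
  "ttrqvxgu" → prefix "ttrqvxg" already present; 1 new (u)
  "ttrqvxgbq" → prefix "ttrqvxgb" already present; 1 new (q)
  "crgrmnkno" → prefix "crgr" already present; 5 new (m, n, k, n, o)
Total nodes = 8 + 9 + 1 + 8 + 5 + 0 + 2 + 5 + 4 + 4 + 9 + 5 + 1 + 1 + 1 + 5 = 68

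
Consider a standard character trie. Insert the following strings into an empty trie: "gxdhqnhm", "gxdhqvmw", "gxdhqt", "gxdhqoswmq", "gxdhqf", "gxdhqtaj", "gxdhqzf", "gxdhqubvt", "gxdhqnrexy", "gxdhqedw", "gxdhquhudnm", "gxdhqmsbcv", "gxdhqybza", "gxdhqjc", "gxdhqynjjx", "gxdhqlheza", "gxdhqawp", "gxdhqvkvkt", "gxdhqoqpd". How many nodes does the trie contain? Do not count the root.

For each word, the new-node count is its length minus the longest prefix already in the trie:
  "gxdhqnhm" → 8 new (g, x, d, h, q, n, h, m)
  "gxdhqvmw" → prefix "gxdhq" already present; 3 new (v, m, w)
  "gxdhqt" → prefix "gxdhq" already present; 1 new (t)
  "gxdhqoswmq" → prefix "gxdhq" already present; 5 new (o, s, w, m, q)
  "gxdhqf" → prefix "gxdhq" already present; 1 new (f)
  "gxdhqtaj" → prefix "gxdhqt" already present; 2 new (a, j)
  "gxdhqzf" → prefix "gxdhq" already present; 2 new (z, f)
  "gxdhqubvt" → prefix "gxdhq" already present; 4 new (u, b, v, t)
  "gxdhqnrexy" → prefix "gxdhqn" already present; 4 new (r, e, x, y)
  "gxdhqedw" → prefix "gxdhq" already present; 3 new (e, d, w)
  "gxdhquhudnm" → prefix "gxdhqu" already present; 5 new (h, u, d, n, m)
  "gxdhqmsbcv" → prefix "gxdhq" already present; 5 new (m, s, b, c, v)
  "gxdhqybza" → prefix "gxdhq" already present; 4 new (y, b, z, a)
  "gxdhqjc" → prefix "gxdhq" already present; 2 new (j, c)
  "gxdhqynjjx" → prefix "gxdhqy" already present; 4 new (n, j, j, x)
  "gxdhqlheza" → prefix "gxdhq" already present; 5 new (l, h, e, z, a)
  "gxdhqawp" → prefix "gxdhq" already present; 3 new (a, w, p)
  "gxdhqvkvkt" → prefix "gxdhqv" already present; 4 new (k, v, k, t)
  "gxdhqoqpd" → prefix "gxdhqo" already present; 3 new (q, p, d)
Total nodes = 8 + 3 + 1 + 5 + 1 + 2 + 2 + 4 + 4 + 3 + 5 + 5 + 4 + 2 + 4 + 5 + 3 + 4 + 3 = 68

68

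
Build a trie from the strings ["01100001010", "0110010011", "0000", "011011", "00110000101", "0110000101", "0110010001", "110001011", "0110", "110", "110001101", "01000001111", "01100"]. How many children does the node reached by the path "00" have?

Follow the path "00" to its node, then look at its outgoing edges.
Distinct next characters after "00": 0, 1.
That node has 2 child edges.

2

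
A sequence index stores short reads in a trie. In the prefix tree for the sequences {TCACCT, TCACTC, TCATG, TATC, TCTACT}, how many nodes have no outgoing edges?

5

A leaf is a node with no children — equivalently, the end of a word that is not a proper prefix of any other stored word.
Those words: "TATC", "TCACCT", "TCACTC", "TCATG", "TCTACT"
Leaf count: 5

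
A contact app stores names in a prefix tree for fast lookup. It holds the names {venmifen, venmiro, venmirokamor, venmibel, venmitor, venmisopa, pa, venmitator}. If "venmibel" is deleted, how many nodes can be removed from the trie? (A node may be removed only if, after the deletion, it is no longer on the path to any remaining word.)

After clearing the end-marker at "venmibel", prune upward until reaching a node still needed by another word.
The suffix "bel" (3 nodes) is used only by "venmibel"; the node for "venmi" still has the child "f", so pruning stops there.
Nodes removed: 3

3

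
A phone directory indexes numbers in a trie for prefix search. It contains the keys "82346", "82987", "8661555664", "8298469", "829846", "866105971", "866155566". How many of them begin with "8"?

Walk to "8"; the words in its subtree are exactly those with that prefix.
Words under "8": 82346, 829846, 8298469, 82987, 866105971, 866155566, 8661555664
Count: 7

7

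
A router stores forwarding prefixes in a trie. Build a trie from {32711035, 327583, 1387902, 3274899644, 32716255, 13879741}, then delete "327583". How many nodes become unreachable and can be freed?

After clearing the end-marker at "327583", prune upward until reaching a node still needed by another word.
The suffix "583" (3 nodes) is used only by "327583"; the node for "327" still has the child "1", so pruning stops there.
Nodes removed: 3

3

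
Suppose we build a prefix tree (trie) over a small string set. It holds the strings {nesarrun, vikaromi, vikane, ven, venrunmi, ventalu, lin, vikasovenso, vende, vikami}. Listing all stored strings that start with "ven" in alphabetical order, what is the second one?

Filter for "ven…" and sort: "ven", "vende", "venrunmi", "ventalu"
Position 2: vende

vende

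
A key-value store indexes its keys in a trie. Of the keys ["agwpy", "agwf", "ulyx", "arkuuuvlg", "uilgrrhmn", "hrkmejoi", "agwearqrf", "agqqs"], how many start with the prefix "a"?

5

Traverse to the node for "a", then collect every word in that subtree.
Words under "a": agqqs, agwearqrf, agwf, agwpy, arkuuuvlg
Count: 5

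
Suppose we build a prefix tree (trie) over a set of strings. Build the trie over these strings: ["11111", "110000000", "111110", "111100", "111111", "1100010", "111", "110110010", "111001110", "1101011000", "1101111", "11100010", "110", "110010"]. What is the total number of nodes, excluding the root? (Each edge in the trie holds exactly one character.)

Trace insertions, counting only characters that open a new branch:
  "11111" → 5 new (1, 1, 1, 1, 1)
  "110000000" → prefix "11" already present; 7 new (0, 0, 0, 0, 0, 0, 0)
  "111110" → prefix "11111" already present; 1 new (0)
  "111100" → prefix "1111" already present; 2 new (0, 0)
  "111111" → prefix "11111" already present; 1 new (1)
  "1100010" → prefix "11000" already present; 2 new (1, 0)
  "111" → prefix "111" already present; 0 new (none)
  "110110010" → prefix "110" already present; 6 new (1, 1, 0, 0, 1, 0)
  "111001110" → prefix "111" already present; 6 new (0, 0, 1, 1, 1, 0)
  "1101011000" → prefix "1101" already present; 6 new (0, 1, 1, 0, 0, 0)
  "1101111" → prefix "11011" already present; 2 new (1, 1)
  "11100010" → prefix "11100" already present; 3 new (0, 1, 0)
  "110" → prefix "110" already present; 0 new (none)
  "110010" → prefix "1100" already present; 2 new (1, 0)
Total nodes = 5 + 7 + 1 + 2 + 1 + 2 + 0 + 6 + 6 + 6 + 2 + 3 + 0 + 2 = 43

43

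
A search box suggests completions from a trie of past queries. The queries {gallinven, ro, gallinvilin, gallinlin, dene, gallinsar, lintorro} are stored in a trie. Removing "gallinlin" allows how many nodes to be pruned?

3

After clearing the end-marker at "gallinlin", prune upward until reaching a node still needed by another word.
The suffix "lin" (3 nodes) is used only by "gallinlin"; the node for "gallin" still has the child "v", so pruning stops there.
Nodes removed: 3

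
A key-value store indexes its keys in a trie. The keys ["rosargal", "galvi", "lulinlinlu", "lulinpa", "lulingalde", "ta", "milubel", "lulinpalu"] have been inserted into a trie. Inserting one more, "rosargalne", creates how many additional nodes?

"rosargal" is already a path in the trie; the remaining "ne" must be added.
Each of the 2 remaining characters creates one node.

2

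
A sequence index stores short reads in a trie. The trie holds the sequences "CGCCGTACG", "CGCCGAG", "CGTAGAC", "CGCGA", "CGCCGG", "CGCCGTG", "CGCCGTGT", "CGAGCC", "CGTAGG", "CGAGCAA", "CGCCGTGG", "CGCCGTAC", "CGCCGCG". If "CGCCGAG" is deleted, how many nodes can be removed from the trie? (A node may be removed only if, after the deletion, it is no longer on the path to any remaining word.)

After clearing the end-marker at "CGCCGAG", prune upward until reaching a node still needed by another word.
The suffix "AG" (2 nodes) is used only by "CGCCGAG"; the node for "CGCCG" still has the child "T", so pruning stops there.
Nodes removed: 2

2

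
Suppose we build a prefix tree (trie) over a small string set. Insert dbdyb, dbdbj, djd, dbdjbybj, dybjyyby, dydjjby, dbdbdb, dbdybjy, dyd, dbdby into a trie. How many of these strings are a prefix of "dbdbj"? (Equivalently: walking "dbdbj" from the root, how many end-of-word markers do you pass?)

Check each prefix of "dbdbj" against the stored set — each match is an end-marker on the path.
Prefixes of the query that are stored words: "dbdbj"
Count: 1

1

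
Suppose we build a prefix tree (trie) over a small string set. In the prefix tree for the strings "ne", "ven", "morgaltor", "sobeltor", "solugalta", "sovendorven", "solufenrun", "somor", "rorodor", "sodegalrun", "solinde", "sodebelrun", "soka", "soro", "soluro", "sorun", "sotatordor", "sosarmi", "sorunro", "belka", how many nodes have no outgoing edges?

19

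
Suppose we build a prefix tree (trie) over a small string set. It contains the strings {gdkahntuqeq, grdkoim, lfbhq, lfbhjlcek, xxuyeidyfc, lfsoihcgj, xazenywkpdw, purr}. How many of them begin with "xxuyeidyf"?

Walk to "xxuyeidyf"; the words in its subtree are exactly those with that prefix.
Matches: "xxuyeidyfc"
Count: 1

1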